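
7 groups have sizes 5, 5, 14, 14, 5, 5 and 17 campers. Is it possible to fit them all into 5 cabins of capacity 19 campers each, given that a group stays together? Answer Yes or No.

Yes

A valid assignment using 4 cabins:
  cabin 1: 17 = 17
  cabin 2: 14 + 5 = 19
  cabin 3: 14 + 5 = 19
  cabin 4: 5 + 5 = 10
That uses only 4 ≤ 5, so 5 cabins are enough.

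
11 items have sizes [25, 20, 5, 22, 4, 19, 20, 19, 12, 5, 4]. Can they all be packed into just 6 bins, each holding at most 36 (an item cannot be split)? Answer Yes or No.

A valid assignment using 6 bins:
  bin 1: 25 + 5 + 5 = 35
  bin 2: 22 + 12 = 34
  bin 3: 20 + 4 + 4 = 28
  bin 4: 20 = 20
  bin 5: 19 = 19
  bin 6: 19 = 19
Every load is within 36, so 6 bins suffice.

Yes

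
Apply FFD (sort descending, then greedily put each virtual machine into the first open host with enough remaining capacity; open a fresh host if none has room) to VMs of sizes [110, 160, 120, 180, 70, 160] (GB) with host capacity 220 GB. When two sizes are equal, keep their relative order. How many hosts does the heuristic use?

5

Sorted descending: 180, 160, 160, 120, 110, 70.
  180 → host 1 (new)  [load 180/220]
  160 → host 2 (new)  [load 160/220]
  160 → host 3 (new)  [load 160/220]
  120 → host 4 (new)  [load 120/220]
  110 → host 5 (new)  [load 110/220]
  70 → host 4  [load 190/220]
5 hosts opened.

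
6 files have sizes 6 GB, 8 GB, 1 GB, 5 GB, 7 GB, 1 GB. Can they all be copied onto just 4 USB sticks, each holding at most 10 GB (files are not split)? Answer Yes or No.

Yes

A valid assignment using 4 USB sticks:
  USB stick 1: 8 + 1 + 1 = 10
  USB stick 2: 7 = 7
  USB stick 3: 6 = 6
  USB stick 4: 5 = 5
Every load is within 10 GB, so 4 USB sticks suffice.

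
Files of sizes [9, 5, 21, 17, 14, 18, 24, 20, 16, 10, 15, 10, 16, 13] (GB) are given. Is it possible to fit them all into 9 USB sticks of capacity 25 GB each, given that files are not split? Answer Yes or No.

No

Total = 208 GB; ⌈208/25⌉ = 9.
10 files each exceed half the capacity and cannot share a USB stick, forcing at least 10 USB sticks.
At least 10 USB sticks are required, but only 9 are allowed.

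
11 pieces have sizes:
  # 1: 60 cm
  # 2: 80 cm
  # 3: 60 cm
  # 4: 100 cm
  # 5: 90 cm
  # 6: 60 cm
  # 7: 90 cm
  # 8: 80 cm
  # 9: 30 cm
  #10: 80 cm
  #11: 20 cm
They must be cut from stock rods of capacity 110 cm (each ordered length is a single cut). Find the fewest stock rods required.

Total = 100 + 90 + 90 + 80 + 80 + 80 + 60 + 60 + 60 + 30 + 20 = 750 cm.
Lower bound: ⌈750/110⌉ = 7 stock rods.
Also, 9 pieces each exceed 55 cm, and no two of those can share a stock rod, so at least 9 stock rods are needed.
A packing using 9 stock rods:
  stock rod 1: 100 = 100
  stock rod 2: 90 + 20 = 110
  stock rod 3: 90 = 90
  stock rod 4: 80 + 30 = 110
  stock rod 5: 80 = 80
  stock rod 6: 80 = 80
  stock rod 7: 60 = 60
  stock rod 8: 60 = 60
  stock rod 9: 60 = 60
This matches the lower bound, so 9 is optimal.

9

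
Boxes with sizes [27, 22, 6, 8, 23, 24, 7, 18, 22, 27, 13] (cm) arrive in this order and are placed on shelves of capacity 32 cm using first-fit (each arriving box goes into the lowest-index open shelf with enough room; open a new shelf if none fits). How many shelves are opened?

7

  27 → shelf 1 (new)  [load 27/32]
  22 → shelf 2 (new)  [load 22/32]
  6 → shelf 2  [load 28/32]
  8 → shelf 3 (new)  [load 8/32]
  23 → shelf 3  [load 31/32]
  24 → shelf 4 (new)  [load 24/32]
  7 → shelf 4  [load 31/32]
  18 → shelf 5 (new)  [load 18/32]
  22 → shelf 6 (new)  [load 22/32]
  27 → shelf 7 (new)  [load 27/32]
  13 → shelf 5  [load 31/32]
7 shelves opened.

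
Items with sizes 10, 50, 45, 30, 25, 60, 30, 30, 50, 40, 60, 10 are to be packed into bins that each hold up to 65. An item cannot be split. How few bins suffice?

8

Total = 60 + 60 + 50 + 50 + 45 + 40 + 30 + 30 + 30 + 25 + 10 + 10 = 440.
Lower bound: ⌈440/65⌉ = 7 bins.
A packing using 8 bins:
  bin 1: 60 = 60
  bin 2: 60 = 60
  bin 3: 50 + 10 = 60
  bin 4: 50 + 10 = 60
  bin 5: 45 = 45
  bin 6: 40 + 25 = 65
  bin 7: 30 + 30 = 60
  bin 8: 30 = 30
No arrangement into 7 bins stays within capacity, so 8 is optimal.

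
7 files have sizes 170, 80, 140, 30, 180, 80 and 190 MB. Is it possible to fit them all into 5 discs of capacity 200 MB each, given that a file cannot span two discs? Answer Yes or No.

A valid assignment using 5 discs:
  disc 1: 190 = 190
  disc 2: 180 = 180
  disc 3: 170 + 30 = 200
  disc 4: 140 = 140
  disc 5: 80 + 80 = 160
Every load is within 200 MB, so 5 discs suffice.

Yes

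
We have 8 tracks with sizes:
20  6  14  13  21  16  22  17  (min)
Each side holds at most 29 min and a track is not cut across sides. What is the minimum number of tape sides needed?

6

Total = 22 + 21 + 20 + 17 + 16 + 14 + 13 + 6 = 129 min.
Lower bound: ⌈129/29⌉ = 5 tape sides.
A packing using 6 tape sides:
  side 1: 22 + 6 = 28
  side 2: 21 = 21
  side 3: 20 = 20
  side 4: 17 = 17
  side 5: 16 + 13 = 29
  side 6: 14 = 14
No arrangement into 5 tape sides stays within capacity, so 6 is optimal.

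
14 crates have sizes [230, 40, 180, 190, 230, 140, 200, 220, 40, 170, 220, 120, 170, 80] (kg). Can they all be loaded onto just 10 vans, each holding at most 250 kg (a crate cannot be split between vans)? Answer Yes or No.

Total = 2230 kg; ⌈2230/250⌉ = 9.
10 crates each exceed half the capacity and cannot share a van, forcing at least 10 vans.
The bound of 10 does not rule out 10, but exhaustive search shows no assignment into 10 vans of capacity 250 kg exists — the minimum is 11.

No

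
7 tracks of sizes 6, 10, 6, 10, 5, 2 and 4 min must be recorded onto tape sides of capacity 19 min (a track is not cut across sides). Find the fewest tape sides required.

3

Total = 10 + 10 + 6 + 6 + 5 + 4 + 2 = 43 min.
Lower bound: ⌈43/19⌉ = 3 tape sides.
A packing using 3 tape sides:
  side 1: 10 + 6 + 2 = 18
  side 2: 10 + 6 = 16
  side 3: 5 + 4 = 9
This matches the lower bound, so 3 is optimal.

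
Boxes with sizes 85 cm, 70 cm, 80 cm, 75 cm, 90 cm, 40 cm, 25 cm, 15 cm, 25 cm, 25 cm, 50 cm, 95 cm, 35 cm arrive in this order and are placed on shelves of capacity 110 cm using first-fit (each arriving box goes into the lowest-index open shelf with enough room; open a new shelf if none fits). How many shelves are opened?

  85 → shelf 1 (new)  [load 85/110]
  70 → shelf 2 (new)  [load 70/110]
  80 → shelf 3 (new)  [load 80/110]
  75 → shelf 4 (new)  [load 75/110]
  90 → shelf 5 (new)  [load 90/110]
  40 → shelf 2  [load 110/110]
  25 → shelf 1  [load 110/110]
  15 → shelf 3  [load 95/110]
  25 → shelf 4  [load 100/110]
  25 → shelf 6 (new)  [load 25/110]
  50 → shelf 6  [load 75/110]
  95 → shelf 7 (new)  [load 95/110]
  35 → shelf 6  [load 110/110]
7 shelves opened.

7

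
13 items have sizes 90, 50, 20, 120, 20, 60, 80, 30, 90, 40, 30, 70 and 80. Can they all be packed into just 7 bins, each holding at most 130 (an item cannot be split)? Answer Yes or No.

A valid assignment using 7 bins:
  bin 1: 120 = 120
  bin 2: 90 + 40 = 130
  bin 3: 90 + 30 = 120
  bin 4: 80 + 50 = 130
  bin 5: 80 + 30 + 20 = 130
  bin 6: 70 + 60 = 130
  bin 7: 20 = 20
Every load is within 130, so 7 bins suffice.

Yes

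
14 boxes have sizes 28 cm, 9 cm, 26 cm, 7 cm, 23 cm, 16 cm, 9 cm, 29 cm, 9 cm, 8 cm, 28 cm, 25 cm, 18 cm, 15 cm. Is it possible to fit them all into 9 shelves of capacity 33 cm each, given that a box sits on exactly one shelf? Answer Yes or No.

Yes

A valid assignment using 9 shelves:
  shelf 1: 29 = 29
  shelf 2: 28 = 28
  shelf 3: 28 = 28
  shelf 4: 26 + 7 = 33
  shelf 5: 25 + 8 = 33
  shelf 6: 23 + 9 = 32
  shelf 7: 18 + 15 = 33
  shelf 8: 16 + 9 = 25
  shelf 9: 9 = 9
Every load is within 33 cm, so 9 shelves suffice.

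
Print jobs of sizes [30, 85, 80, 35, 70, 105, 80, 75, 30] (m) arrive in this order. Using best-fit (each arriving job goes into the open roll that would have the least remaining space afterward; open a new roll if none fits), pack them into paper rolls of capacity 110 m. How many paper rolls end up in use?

  30 → roll 1 (new)  [load 30/110]
  85 → roll 2 (new)  [load 85/110]
  80 → roll 1  [load 110/110]
  35 → roll 3 (new)  [load 35/110]
  70 → roll 3  [load 105/110]
  105 → roll 4 (new)  [load 105/110]
  80 → roll 5 (new)  [load 80/110]
  75 → roll 6 (new)  [load 75/110]
  30 → roll 5  [load 110/110]
6 paper rolls opened.

6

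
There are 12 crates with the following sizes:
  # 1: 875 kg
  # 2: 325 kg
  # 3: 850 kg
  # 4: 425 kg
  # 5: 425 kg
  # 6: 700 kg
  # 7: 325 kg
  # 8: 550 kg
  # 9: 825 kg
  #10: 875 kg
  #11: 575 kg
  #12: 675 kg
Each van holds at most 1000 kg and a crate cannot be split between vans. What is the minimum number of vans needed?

9

Total = 875 + 875 + 850 + 825 + 700 + 675 + 575 + 550 + 425 + 425 + 325 + 325 = 7425 kg.
Lower bound: ⌈7425/1000⌉ = 8 vans.
A packing using 9 vans:
  van 1: 875 = 875
  van 2: 875 = 875
  van 3: 850 = 850
  van 4: 825 = 825
  van 5: 700 = 700
  van 6: 675 + 325 = 1000
  van 7: 575 + 425 = 1000
  van 8: 550 + 425 = 975
  van 9: 325 = 325
No arrangement into 8 vans stays within capacity, so 9 is optimal.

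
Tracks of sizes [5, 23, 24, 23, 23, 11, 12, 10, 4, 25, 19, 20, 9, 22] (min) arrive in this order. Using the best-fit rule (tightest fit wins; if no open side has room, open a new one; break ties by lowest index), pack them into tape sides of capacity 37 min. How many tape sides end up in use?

  5 → side 1 (new)  [load 5/37]
  23 → side 1  [load 28/37]
  24 → side 2 (new)  [load 24/37]
  23 → side 3 (new)  [load 23/37]
  23 → side 4 (new)  [load 23/37]
  11 → side 2  [load 35/37]
  12 → side 3  [load 35/37]
  10 → side 4  [load 33/37]
  4 → side 4  [load 37/37]
  25 → side 5 (new)  [load 25/37]
  19 → side 6 (new)  [load 19/37]
  20 → side 7 (new)  [load 20/37]
  9 → side 1  [load 37/37]
  22 → side 8 (new)  [load 22/37]
8 tape sides opened.

8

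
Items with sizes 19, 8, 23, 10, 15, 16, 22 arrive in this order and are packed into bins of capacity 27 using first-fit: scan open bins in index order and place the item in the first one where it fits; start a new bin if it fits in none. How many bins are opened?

5

  19 → bin 1 (new)  [load 19/27]
  8 → bin 1  [load 27/27]
  23 → bin 2 (new)  [load 23/27]
  10 → bin 3 (new)  [load 10/27]
  15 → bin 3  [load 25/27]
  16 → bin 4 (new)  [load 16/27]
  22 → bin 5 (new)  [load 22/27]
5 bins opened.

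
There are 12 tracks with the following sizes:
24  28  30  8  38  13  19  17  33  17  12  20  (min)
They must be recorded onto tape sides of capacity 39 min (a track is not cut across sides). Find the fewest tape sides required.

8

Total = 38 + 33 + 30 + 28 + 24 + 20 + 19 + 17 + 17 + 13 + 12 + 8 = 259 min.
Lower bound: ⌈259/39⌉ = 7 tape sides.
A packing using 8 tape sides:
  side 1: 38 = 38
  side 2: 33 = 33
  side 3: 30 + 8 = 38
  side 4: 28 = 28
  side 5: 24 + 13 = 37
  side 6: 20 + 19 = 39
  side 7: 17 + 17 = 34
  side 8: 12 = 12
No arrangement into 7 tape sides stays within capacity, so 8 is optimal.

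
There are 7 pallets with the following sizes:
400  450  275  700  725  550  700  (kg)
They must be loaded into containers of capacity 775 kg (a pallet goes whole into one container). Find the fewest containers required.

Total = 725 + 700 + 700 + 550 + 450 + 400 + 275 = 3800 kg.
Lower bound: ⌈3800/775⌉ = 5 containers.
Also, 6 pallets each exceed 775/2 kg, and no two of those can share a container, so at least 6 containers are needed.
A packing using 6 containers:
  container 1: 725 = 725
  container 2: 700 = 700
  container 3: 700 = 700
  container 4: 550 = 550
  container 5: 450 + 275 = 725
  container 6: 400 = 400
This matches the lower bound, so 6 is optimal.

6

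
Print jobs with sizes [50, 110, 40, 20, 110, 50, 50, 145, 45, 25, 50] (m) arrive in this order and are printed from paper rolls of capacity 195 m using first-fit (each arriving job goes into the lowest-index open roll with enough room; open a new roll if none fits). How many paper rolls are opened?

4

  50 → roll 1 (new)  [load 50/195]
  110 → roll 1  [load 160/195]
  40 → roll 2 (new)  [load 40/195]
  20 → roll 1  [load 180/195]
  110 → roll 2  [load 150/195]
  50 → roll 3 (new)  [load 50/195]
  50 → roll 3  [load 100/195]
  145 → roll 4 (new)  [load 145/195]
  45 → roll 2  [load 195/195]
  25 → roll 3  [load 125/195]
  50 → roll 3  [load 175/195]
4 paper rolls opened.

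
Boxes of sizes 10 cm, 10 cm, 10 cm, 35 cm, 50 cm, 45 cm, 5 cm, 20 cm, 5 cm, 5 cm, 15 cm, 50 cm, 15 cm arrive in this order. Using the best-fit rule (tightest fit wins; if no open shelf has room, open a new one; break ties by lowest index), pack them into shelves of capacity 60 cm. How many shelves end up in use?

  10 → shelf 1 (new)  [load 10/60]
  10 → shelf 1  [load 20/60]
  10 → shelf 1  [load 30/60]
  35 → shelf 2 (new)  [load 35/60]
  50 → shelf 3 (new)  [load 50/60]
  45 → shelf 4 (new)  [load 45/60]
  5 → shelf 3  [load 55/60]
  20 → shelf 2  [load 55/60]
  5 → shelf 2  [load 60/60]
  5 → shelf 3  [load 60/60]
  15 → shelf 4  [load 60/60]
  50 → shelf 5 (new)  [load 50/60]
  15 → shelf 1  [load 45/60]
5 shelves opened.

5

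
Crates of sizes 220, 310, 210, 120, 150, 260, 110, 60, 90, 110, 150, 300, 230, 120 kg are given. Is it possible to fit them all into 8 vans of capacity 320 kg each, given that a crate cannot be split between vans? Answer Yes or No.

No

Total = 2440 kg; ⌈2440/320⌉ = 8.
The bound of 8 does not rule out 8, but exhaustive search shows no assignment into 8 vans of capacity 320 kg exists — the minimum is 9.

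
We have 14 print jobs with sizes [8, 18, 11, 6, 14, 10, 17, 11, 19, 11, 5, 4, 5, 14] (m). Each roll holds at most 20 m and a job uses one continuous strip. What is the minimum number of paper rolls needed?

Total = 19 + 18 + 17 + 14 + 14 + 11 + 11 + 11 + 10 + 8 + 6 + 5 + 5 + 4 = 153 m.
Lower bound: ⌈153/20⌉ = 8 paper rolls.
A packing using 9 paper rolls:
  roll 1: 19 = 19
  roll 2: 18 = 18
  roll 3: 17 = 17
  roll 4: 14 + 6 = 20
  roll 5: 14 + 5 = 19
  roll 6: 11 + 8 = 19
  roll 7: 11 + 5 + 4 = 20
  roll 8: 11 = 11
  roll 9: 10 = 10
No arrangement into 8 paper rolls stays within capacity, so 9 is optimal.

9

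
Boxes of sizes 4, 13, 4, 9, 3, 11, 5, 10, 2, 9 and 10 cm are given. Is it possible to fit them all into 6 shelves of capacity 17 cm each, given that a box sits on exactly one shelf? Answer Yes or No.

A valid assignment using 6 shelves:
  shelf 1: 13 + 4 = 17
  shelf 2: 11 + 5 = 16
  shelf 3: 10 + 4 + 3 = 17
  shelf 4: 10 + 2 = 12
  shelf 5: 9 = 9
  shelf 6: 9 = 9
Every load is within 17 cm, so 6 shelves suffice.

Yes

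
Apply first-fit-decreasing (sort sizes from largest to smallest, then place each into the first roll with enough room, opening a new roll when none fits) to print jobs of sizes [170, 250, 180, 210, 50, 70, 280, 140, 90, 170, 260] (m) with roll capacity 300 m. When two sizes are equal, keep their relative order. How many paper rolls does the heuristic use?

Sorted descending: 280, 260, 250, 210, 180, 170, 170, 140, 90, 70, 50.
  280 → roll 1 (new)  [load 280/300]
  260 → roll 2 (new)  [load 260/300]
  250 → roll 3 (new)  [load 250/300]
  210 → roll 4 (new)  [load 210/300]
  180 → roll 5 (new)  [load 180/300]
  170 → roll 6 (new)  [load 170/300]
  170 → roll 7 (new)  [load 170/300]
  140 → roll 8 (new)  [load 140/300]
  90 → roll 4  [load 300/300]
  70 → roll 5  [load 250/300]
  50 → roll 3  [load 300/300]
8 paper rolls opened.

8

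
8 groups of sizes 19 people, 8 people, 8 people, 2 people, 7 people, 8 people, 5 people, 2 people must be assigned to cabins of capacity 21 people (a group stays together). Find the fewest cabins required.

Total = 19 + 8 + 8 + 8 + 7 + 5 + 2 + 2 = 59 people.
Lower bound: ⌈59/21⌉ = 3 cabins.
A packing using 3 cabins:
  cabin 1: 19 + 2 = 21
  cabin 2: 8 + 8 + 5 = 21
  cabin 3: 8 + 7 + 2 = 17
This matches the lower bound, so 3 is optimal.

3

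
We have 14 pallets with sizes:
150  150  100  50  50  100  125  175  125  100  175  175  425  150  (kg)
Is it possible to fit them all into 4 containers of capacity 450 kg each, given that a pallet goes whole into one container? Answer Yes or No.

Total = 2050 kg; ⌈2050/450⌉ = 5.
At least 5 containers are required, but only 4 are allowed.

No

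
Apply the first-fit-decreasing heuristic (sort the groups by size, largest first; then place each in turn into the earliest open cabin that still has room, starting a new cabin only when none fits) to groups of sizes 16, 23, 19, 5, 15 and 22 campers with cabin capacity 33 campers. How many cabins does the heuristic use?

4

Sorted descending: 23, 22, 19, 16, 15, 5.
  23 → cabin 1 (new)  [load 23/33]
  22 → cabin 2 (new)  [load 22/33]
  19 → cabin 3 (new)  [load 19/33]
  16 → cabin 4 (new)  [load 16/33]
  15 → cabin 4  [load 31/33]
  5 → cabin 1  [load 28/33]
4 cabins opened.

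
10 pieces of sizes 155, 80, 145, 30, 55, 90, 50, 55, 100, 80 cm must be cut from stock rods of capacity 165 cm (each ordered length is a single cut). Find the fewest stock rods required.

Total = 155 + 145 + 100 + 90 + 80 + 80 + 55 + 55 + 50 + 30 = 840 cm.
Lower bound: ⌈840/165⌉ = 6 stock rods.
A packing using 6 stock rods:
  stock rod 1: 155 = 155
  stock rod 2: 145 = 145
  stock rod 3: 100 + 55 = 155
  stock rod 4: 90 + 55 = 145
  stock rod 5: 80 + 80 = 160
  stock rod 6: 50 + 30 = 80
This matches the lower bound, so 6 is optimal.

6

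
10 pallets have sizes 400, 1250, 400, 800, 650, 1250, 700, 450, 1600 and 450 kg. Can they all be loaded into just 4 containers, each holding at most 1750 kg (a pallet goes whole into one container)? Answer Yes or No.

No

Total = 7950 kg; ⌈7950/1750⌉ = 5.
At least 5 containers are required, but only 4 are allowed.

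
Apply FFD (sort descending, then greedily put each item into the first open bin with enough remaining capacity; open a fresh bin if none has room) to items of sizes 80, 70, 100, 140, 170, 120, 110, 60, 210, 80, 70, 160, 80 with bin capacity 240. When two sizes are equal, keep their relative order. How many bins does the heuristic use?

7

Sorted descending: 210, 170, 160, 140, 120, 110, 100, 80, 80, 80, 70, 70, 60.
  210 → bin 1 (new)  [load 210/240]
  170 → bin 2 (new)  [load 170/240]
  160 → bin 3 (new)  [load 160/240]
  140 → bin 4 (new)  [load 140/240]
  120 → bin 5 (new)  [load 120/240]
  110 → bin 5  [load 230/240]
  100 → bin 4  [load 240/240]
  80 → bin 3  [load 240/240]
  80 → bin 6 (new)  [load 80/240]
  80 → bin 6  [load 160/240]
  70 → bin 2  [load 240/240]
  70 → bin 6  [load 230/240]
  60 → bin 7 (new)  [load 60/240]
7 bins opened.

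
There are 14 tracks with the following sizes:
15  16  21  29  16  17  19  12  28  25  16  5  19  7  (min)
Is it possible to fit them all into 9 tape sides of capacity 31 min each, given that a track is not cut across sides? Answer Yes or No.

Total = 245 min; ⌈245/31⌉ = 8.
10 tracks each exceed half the capacity and cannot share a side, forcing at least 10 tape sides.
At least 10 tape sides are required, but only 9 are allowed.

No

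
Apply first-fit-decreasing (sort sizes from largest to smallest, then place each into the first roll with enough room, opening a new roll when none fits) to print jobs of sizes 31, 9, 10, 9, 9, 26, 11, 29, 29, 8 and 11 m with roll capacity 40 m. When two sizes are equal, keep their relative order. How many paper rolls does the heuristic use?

Sorted descending: 31, 29, 29, 26, 11, 11, 10, 9, 9, 9, 8.
  31 → roll 1 (new)  [load 31/40]
  29 → roll 2 (new)  [load 29/40]
  29 → roll 3 (new)  [load 29/40]
  26 → roll 4 (new)  [load 26/40]
  11 → roll 2  [load 40/40]
  11 → roll 3  [load 40/40]
  10 → roll 4  [load 36/40]
  9 → roll 1  [load 40/40]
  9 → roll 5 (new)  [load 9/40]
  9 → roll 5  [load 18/40]
  8 → roll 5  [load 26/40]
5 paper rolls opened.

5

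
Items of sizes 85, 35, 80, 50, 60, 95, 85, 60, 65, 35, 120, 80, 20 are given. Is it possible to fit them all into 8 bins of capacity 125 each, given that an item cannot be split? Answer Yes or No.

A valid assignment using 8 bins:
  bin 1: 120 = 120
  bin 2: 95 + 20 = 115
  bin 3: 85 + 35 = 120
  bin 4: 85 + 35 = 120
  bin 5: 80 = 80
  bin 6: 80 = 80
  bin 7: 65 + 60 = 125
  bin 8: 60 + 50 = 110
Every load is within 125, so 8 bins suffice.

Yes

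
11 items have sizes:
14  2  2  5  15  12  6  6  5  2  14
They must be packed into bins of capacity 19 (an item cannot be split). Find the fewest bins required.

Total = 15 + 14 + 14 + 12 + 6 + 6 + 5 + 5 + 2 + 2 + 2 = 83.
Lower bound: ⌈83/19⌉ = 5 bins.
A packing using 5 bins:
  bin 1: 15 + 2 + 2 = 19
  bin 2: 14 + 5 = 19
  bin 3: 14 + 5 = 19
  bin 4: 12 + 6 = 18
  bin 5: 6 + 2 = 8
This matches the lower bound, so 5 is optimal.

5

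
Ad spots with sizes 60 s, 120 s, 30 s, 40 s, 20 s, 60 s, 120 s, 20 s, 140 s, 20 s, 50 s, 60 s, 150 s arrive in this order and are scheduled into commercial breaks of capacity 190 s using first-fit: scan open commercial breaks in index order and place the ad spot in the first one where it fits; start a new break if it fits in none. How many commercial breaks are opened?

6

  60 → break 1 (new)  [load 60/190]
  120 → break 1  [load 180/190]
  30 → break 2 (new)  [load 30/190]
  40 → break 2  [load 70/190]
  20 → break 2  [load 90/190]
  60 → break 2  [load 150/190]
  120 → break 3 (new)  [load 120/190]
  20 → break 2  [load 170/190]
  140 → break 4 (new)  [load 140/190]
  20 → break 2  [load 190/190]
  50 → break 3  [load 170/190]
  60 → break 5 (new)  [load 60/190]
  150 → break 6 (new)  [load 150/190]
6 commercial breaks opened.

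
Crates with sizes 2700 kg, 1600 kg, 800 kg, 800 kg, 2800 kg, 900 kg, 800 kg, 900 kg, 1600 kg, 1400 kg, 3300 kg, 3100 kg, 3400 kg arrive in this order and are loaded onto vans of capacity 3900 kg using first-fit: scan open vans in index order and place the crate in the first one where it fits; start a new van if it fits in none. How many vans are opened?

7

  2700 → van 1 (new)  [load 2700/3900]
  1600 → van 2 (new)  [load 1600/3900]
  800 → van 1  [load 3500/3900]
  800 → van 2  [load 2400/3900]
  2800 → van 3 (new)  [load 2800/3900]
  900 → van 2  [load 3300/3900]
  800 → van 3  [load 3600/3900]
  900 → van 4 (new)  [load 900/3900]
  1600 → van 4  [load 2500/3900]
  1400 → van 4  [load 3900/3900]
  3300 → van 5 (new)  [load 3300/3900]
  3100 → van 6 (new)  [load 3100/3900]
  3400 → van 7 (new)  [load 3400/3900]
7 vans opened.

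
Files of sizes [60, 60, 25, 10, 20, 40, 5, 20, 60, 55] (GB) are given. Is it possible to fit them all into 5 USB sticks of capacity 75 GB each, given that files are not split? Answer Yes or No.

Total = 355 GB; ⌈355/75⌉ = 5.
The bound of 5 does not rule out 5, but exhaustive search shows no assignment into 5 USB sticks of capacity 75 GB exists — the minimum is 6.

No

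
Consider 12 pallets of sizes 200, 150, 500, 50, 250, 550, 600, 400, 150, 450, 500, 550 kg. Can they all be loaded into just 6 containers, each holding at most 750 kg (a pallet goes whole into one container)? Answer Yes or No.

Total = 4350 kg; ⌈4350/750⌉ = 6.
7 pallets each exceed half the capacity and cannot share a container, forcing at least 7 containers.
At least 7 containers are required, but only 6 are allowed.

No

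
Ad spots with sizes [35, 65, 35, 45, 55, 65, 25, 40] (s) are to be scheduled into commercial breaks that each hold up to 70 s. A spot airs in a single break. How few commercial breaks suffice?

Total = 65 + 65 + 55 + 45 + 40 + 35 + 35 + 25 = 365 s.
Lower bound: ⌈365/70⌉ = 6 commercial breaks.
A packing using 6 commercial breaks:
  break 1: 65 = 65
  break 2: 65 = 65
  break 3: 55 = 55
  break 4: 45 + 25 = 70
  break 5: 40 = 40
  break 6: 35 + 35 = 70
This matches the lower bound, so 6 is optimal.

6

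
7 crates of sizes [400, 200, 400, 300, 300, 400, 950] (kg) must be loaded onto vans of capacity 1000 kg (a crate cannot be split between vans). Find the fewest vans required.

3

Total = 950 + 400 + 400 + 400 + 300 + 300 + 200 = 2950 kg.
Lower bound: ⌈2950/1000⌉ = 3 vans.
A packing using 3 vans:
  van 1: 950 = 950
  van 2: 400 + 400 + 200 = 1000
  van 3: 400 + 300 + 300 = 1000
This matches the lower bound, so 3 is optimal.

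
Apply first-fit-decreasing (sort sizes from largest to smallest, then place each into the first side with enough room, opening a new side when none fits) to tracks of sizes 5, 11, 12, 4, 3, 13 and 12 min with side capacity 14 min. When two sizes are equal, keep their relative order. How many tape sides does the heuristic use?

Sorted descending: 13, 12, 12, 11, 5, 4, 3.
  13 → side 1 (new)  [load 13/14]
  12 → side 2 (new)  [load 12/14]
  12 → side 3 (new)  [load 12/14]
  11 → side 4 (new)  [load 11/14]
  5 → side 5 (new)  [load 5/14]
  4 → side 5  [load 9/14]
  3 → side 4  [load 14/14]
5 tape sides opened.

5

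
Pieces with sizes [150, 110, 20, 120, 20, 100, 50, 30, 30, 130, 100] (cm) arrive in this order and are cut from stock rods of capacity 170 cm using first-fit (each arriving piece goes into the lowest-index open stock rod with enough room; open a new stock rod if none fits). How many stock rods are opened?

6

  150 → stock rod 1 (new)  [load 150/170]
  110 → stock rod 2 (new)  [load 110/170]
  20 → stock rod 1  [load 170/170]
  120 → stock rod 3 (new)  [load 120/170]
  20 → stock rod 2  [load 130/170]
  100 → stock rod 4 (new)  [load 100/170]
  50 → stock rod 3  [load 170/170]
  30 → stock rod 2  [load 160/170]
  30 → stock rod 4  [load 130/170]
  130 → stock rod 5 (new)  [load 130/170]
  100 → stock rod 6 (new)  [load 100/170]
6 stock rods opened.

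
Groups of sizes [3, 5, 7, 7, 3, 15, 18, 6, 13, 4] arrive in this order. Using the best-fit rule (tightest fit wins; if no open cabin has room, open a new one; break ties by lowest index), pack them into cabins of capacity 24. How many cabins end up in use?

4

  3 → cabin 1 (new)  [load 3/24]
  5 → cabin 1  [load 8/24]
  7 → cabin 1  [load 15/24]
  7 → cabin 1  [load 22/24]
  3 → cabin 2 (new)  [load 3/24]
  15 → cabin 2  [load 18/24]
  18 → cabin 3 (new)  [load 18/24]
  6 → cabin 2  [load 24/24]
  13 → cabin 4 (new)  [load 13/24]
  4 → cabin 3  [load 22/24]
4 cabins opened.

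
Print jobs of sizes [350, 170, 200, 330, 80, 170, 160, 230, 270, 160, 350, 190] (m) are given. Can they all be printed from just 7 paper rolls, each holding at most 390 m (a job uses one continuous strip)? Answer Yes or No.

No

Total = 2660 m; ⌈2660/390⌉ = 7.
The bound of 7 does not rule out 7, but exhaustive search shows no assignment into 7 paper rolls of capacity 390 m exists — the minimum is 8.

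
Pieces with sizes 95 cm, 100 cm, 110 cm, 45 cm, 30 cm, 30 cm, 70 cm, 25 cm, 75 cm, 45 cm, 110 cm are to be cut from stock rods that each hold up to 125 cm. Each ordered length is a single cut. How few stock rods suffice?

7

Total = 110 + 110 + 100 + 95 + 75 + 70 + 45 + 45 + 30 + 30 + 25 = 735 cm.
Lower bound: ⌈735/125⌉ = 6 stock rods.
A packing using 7 stock rods:
  stock rod 1: 110 = 110
  stock rod 2: 110 = 110
  stock rod 3: 100 + 25 = 125
  stock rod 4: 95 + 30 = 125
  stock rod 5: 75 + 45 = 120
  stock rod 6: 70 + 45 = 115
  stock rod 7: 30 = 30
No arrangement into 6 stock rods stays within capacity, so 7 is optimal.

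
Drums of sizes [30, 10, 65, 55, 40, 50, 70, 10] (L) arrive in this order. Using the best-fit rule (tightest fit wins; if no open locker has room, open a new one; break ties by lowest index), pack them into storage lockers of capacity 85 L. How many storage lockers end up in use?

  30 → locker 1 (new)  [load 30/85]
  10 → locker 1  [load 40/85]
  65 → locker 2 (new)  [load 65/85]
  55 → locker 3 (new)  [load 55/85]
  40 → locker 1  [load 80/85]
  50 → locker 4 (new)  [load 50/85]
  70 → locker 5 (new)  [load 70/85]
  10 → locker 5  [load 80/85]
5 storage lockers opened.

5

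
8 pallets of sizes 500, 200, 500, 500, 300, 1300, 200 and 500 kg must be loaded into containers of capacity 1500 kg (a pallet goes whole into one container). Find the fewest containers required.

3

Total = 1300 + 500 + 500 + 500 + 500 + 300 + 200 + 200 = 4000 kg.
Lower bound: ⌈4000/1500⌉ = 3 containers.
A packing using 3 containers:
  container 1: 1300 + 200 = 1500
  container 2: 500 + 500 + 500 = 1500
  container 3: 500 + 300 + 200 = 1000
This matches the lower bound, so 3 is optimal.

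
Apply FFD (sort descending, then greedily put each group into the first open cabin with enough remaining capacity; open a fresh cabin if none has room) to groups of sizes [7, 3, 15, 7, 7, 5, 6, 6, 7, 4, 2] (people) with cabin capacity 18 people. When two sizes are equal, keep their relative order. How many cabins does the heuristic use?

4

Sorted descending: 15, 7, 7, 7, 7, 6, 6, 5, 4, 3, 2.
  15 → cabin 1 (new)  [load 15/18]
  7 → cabin 2 (new)  [load 7/18]
  7 → cabin 2  [load 14/18]
  7 → cabin 3 (new)  [load 7/18]
  7 → cabin 3  [load 14/18]
  6 → cabin 4 (new)  [load 6/18]
  6 → cabin 4  [load 12/18]
  5 → cabin 4  [load 17/18]
  4 → cabin 2  [load 18/18]
  3 → cabin 1  [load 18/18]
  2 → cabin 3  [load 16/18]
4 cabins opened.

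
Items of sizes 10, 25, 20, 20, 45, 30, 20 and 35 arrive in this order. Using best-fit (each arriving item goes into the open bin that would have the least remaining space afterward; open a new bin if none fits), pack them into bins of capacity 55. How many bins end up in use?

4

  10 → bin 1 (new)  [load 10/55]
  25 → bin 1  [load 35/55]
  20 → bin 1  [load 55/55]
  20 → bin 2 (new)  [load 20/55]
  45 → bin 3 (new)  [load 45/55]
  30 → bin 2  [load 50/55]
  20 → bin 4 (new)  [load 20/55]
  35 → bin 4  [load 55/55]
4 bins opened.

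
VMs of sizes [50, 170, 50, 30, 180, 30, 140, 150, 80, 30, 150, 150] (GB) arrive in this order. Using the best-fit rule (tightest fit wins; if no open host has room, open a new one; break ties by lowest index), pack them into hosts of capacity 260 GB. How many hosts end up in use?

  50 → host 1 (new)  [load 50/260]
  170 → host 1  [load 220/260]
  50 → host 2 (new)  [load 50/260]
  30 → host 1  [load 250/260]
  180 → host 2  [load 230/260]
  30 → host 2  [load 260/260]
  140 → host 3 (new)  [load 140/260]
  150 → host 4 (new)  [load 150/260]
  80 → host 4  [load 230/260]
  30 → host 4  [load 260/260]
  150 → host 5 (new)  [load 150/260]
  150 → host 6 (new)  [load 150/260]
6 hosts opened.

6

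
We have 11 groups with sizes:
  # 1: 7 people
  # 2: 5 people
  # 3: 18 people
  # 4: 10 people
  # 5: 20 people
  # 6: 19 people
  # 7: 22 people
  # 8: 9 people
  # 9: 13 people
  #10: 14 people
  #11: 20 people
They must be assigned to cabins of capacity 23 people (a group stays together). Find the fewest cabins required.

Total = 22 + 20 + 20 + 19 + 18 + 14 + 13 + 10 + 9 + 7 + 5 = 157 people.
Lower bound: ⌈157/23⌉ = 7 cabins.
A packing using 8 cabins:
  cabin 1: 22 = 22
  cabin 2: 20 = 20
  cabin 3: 20 = 20
  cabin 4: 19 = 19
  cabin 5: 18 + 5 = 23
  cabin 6: 14 + 9 = 23
  cabin 7: 13 + 10 = 23
  cabin 8: 7 = 7
No arrangement into 7 cabins stays within capacity, so 8 is optimal.

8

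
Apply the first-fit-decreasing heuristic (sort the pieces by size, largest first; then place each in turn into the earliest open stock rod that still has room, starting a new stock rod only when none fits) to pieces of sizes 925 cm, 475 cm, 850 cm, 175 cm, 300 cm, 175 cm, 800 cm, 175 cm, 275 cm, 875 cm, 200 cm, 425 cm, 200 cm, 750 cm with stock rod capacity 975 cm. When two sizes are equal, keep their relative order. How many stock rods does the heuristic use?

Sorted descending: 925, 875, 850, 800, 750, 475, 425, 300, 275, 200, 200, 175, 175, 175.
  925 → stock rod 1 (new)  [load 925/975]
  875 → stock rod 2 (new)  [load 875/975]
  850 → stock rod 3 (new)  [load 850/975]
  800 → stock rod 4 (new)  [load 800/975]
  750 → stock rod 5 (new)  [load 750/975]
  475 → stock rod 6 (new)  [load 475/975]
  425 → stock rod 6  [load 900/975]
  300 → stock rod 7 (new)  [load 300/975]
  275 → stock rod 7  [load 575/975]
  200 → stock rod 5  [load 950/975]
  200 → stock rod 7  [load 775/975]
  175 → stock rod 4  [load 975/975]
  175 → stock rod 7  [load 950/975]
  175 → stock rod 8 (new)  [load 175/975]
8 stock rods opened.

8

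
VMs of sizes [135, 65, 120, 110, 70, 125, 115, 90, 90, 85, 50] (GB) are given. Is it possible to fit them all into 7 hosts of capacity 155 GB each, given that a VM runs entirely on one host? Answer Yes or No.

Total = 1055 GB; ⌈1055/155⌉ = 7.
8 VMs each exceed half the capacity and cannot share a host, forcing at least 8 hosts.
At least 8 hosts are required, but only 7 are allowed.

No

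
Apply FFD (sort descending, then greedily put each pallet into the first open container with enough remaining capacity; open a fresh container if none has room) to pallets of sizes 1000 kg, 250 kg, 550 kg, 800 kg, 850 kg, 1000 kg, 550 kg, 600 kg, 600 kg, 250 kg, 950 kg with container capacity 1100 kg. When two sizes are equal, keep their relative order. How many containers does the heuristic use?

8

Sorted descending: 1000, 1000, 950, 850, 800, 600, 600, 550, 550, 250, 250.
  1000 → container 1 (new)  [load 1000/1100]
  1000 → container 2 (new)  [load 1000/1100]
  950 → container 3 (new)  [load 950/1100]
  850 → container 4 (new)  [load 850/1100]
  800 → container 5 (new)  [load 800/1100]
  600 → container 6 (new)  [load 600/1100]
  600 → container 7 (new)  [load 600/1100]
  550 → container 8 (new)  [load 550/1100]
  550 → container 8  [load 1100/1100]
  250 → container 4  [load 1100/1100]
  250 → container 5  [load 1050/1100]
8 containers opened.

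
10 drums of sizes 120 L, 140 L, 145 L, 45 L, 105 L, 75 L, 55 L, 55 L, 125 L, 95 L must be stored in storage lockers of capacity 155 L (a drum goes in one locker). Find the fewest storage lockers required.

7

Total = 145 + 140 + 125 + 120 + 105 + 95 + 75 + 55 + 55 + 45 = 960 L.
Lower bound: ⌈960/155⌉ = 7 storage lockers.
A packing using 7 storage lockers:
  locker 1: 145 = 145
  locker 2: 140 = 140
  locker 3: 125 = 125
  locker 4: 120 = 120
  locker 5: 105 + 45 = 150
  locker 6: 95 + 55 = 150
  locker 7: 75 + 55 = 130
This matches the lower bound, so 7 is optimal.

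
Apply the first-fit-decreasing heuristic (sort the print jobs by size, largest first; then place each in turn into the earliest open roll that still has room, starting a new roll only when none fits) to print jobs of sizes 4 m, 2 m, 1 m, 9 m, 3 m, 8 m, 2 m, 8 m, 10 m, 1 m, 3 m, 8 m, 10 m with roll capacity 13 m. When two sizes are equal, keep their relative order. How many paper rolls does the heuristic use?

6

Sorted descending: 10, 10, 9, 8, 8, 8, 4, 3, 3, 2, 2, 1, 1.
  10 → roll 1 (new)  [load 10/13]
  10 → roll 2 (new)  [load 10/13]
  9 → roll 3 (new)  [load 9/13]
  8 → roll 4 (new)  [load 8/13]
  8 → roll 5 (new)  [load 8/13]
  8 → roll 6 (new)  [load 8/13]
  4 → roll 3  [load 13/13]
  3 → roll 1  [load 13/13]
  3 → roll 2  [load 13/13]
  2 → roll 4  [load 10/13]
  2 → roll 4  [load 12/13]
  1 → roll 4  [load 13/13]
  1 → roll 5  [load 9/13]
6 paper rolls opened.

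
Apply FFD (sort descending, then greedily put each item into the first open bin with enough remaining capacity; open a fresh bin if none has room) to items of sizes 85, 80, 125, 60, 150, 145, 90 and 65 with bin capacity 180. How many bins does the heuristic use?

6

Sorted descending: 150, 145, 125, 90, 85, 80, 65, 60.
  150 → bin 1 (new)  [load 150/180]
  145 → bin 2 (new)  [load 145/180]
  125 → bin 3 (new)  [load 125/180]
  90 → bin 4 (new)  [load 90/180]
  85 → bin 4  [load 175/180]
  80 → bin 5 (new)  [load 80/180]
  65 → bin 5  [load 145/180]
  60 → bin 6 (new)  [load 60/180]
6 bins opened.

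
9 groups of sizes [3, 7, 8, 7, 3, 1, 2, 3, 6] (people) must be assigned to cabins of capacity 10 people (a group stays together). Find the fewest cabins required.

Total = 8 + 7 + 7 + 6 + 3 + 3 + 3 + 2 + 1 = 40 people.
Lower bound: ⌈40/10⌉ = 4 cabins.
A packing using 4 cabins:
  cabin 1: 8 + 2 = 10
  cabin 2: 7 + 3 = 10
  cabin 3: 7 + 3 = 10
  cabin 4: 6 + 3 + 1 = 10
This matches the lower bound, so 4 is optimal.

4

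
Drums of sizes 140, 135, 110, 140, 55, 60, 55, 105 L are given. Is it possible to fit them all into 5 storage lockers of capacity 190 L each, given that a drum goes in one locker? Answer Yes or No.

Yes

A valid assignment using 5 storage lockers:
  locker 1: 140 = 140
  locker 2: 140 = 140
  locker 3: 135 + 55 = 190
  locker 4: 110 + 60 = 170
  locker 5: 105 + 55 = 160
Every load is within 190 L, so 5 storage lockers suffice.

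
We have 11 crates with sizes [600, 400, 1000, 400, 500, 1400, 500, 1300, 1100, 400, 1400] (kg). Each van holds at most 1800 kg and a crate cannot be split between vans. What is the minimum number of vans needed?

6

Total = 1400 + 1400 + 1300 + 1100 + 1000 + 600 + 500 + 500 + 400 + 400 + 400 = 9000 kg.
Lower bound: ⌈9000/1800⌉ = 5 vans.
A packing using 6 vans:
  van 1: 1400 + 400 = 1800
  van 2: 1400 + 400 = 1800
  van 3: 1300 + 500 = 1800
  van 4: 1100 + 600 = 1700
  van 5: 1000 + 500 = 1500
  van 6: 400 = 400
No arrangement into 5 vans stays within capacity, so 6 is optimal.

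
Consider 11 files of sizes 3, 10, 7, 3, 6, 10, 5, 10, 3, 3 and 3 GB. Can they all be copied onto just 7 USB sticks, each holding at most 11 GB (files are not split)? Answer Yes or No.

Yes

A valid assignment using 7 USB sticks:
  USB stick 1: 10 = 10
  USB stick 2: 10 = 10
  USB stick 3: 10 = 10
  USB stick 4: 7 + 3 = 10
  USB stick 5: 6 + 5 = 11
  USB stick 6: 3 + 3 + 3 = 9
  USB stick 7: 3 = 3
Every load is within 11 GB, so 7 USB sticks suffice.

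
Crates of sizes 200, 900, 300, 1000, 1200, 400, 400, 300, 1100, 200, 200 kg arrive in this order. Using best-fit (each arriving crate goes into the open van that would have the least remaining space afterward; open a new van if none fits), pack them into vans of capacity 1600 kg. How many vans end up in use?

4

  200 → van 1 (new)  [load 200/1600]
  900 → van 1  [load 1100/1600]
  300 → van 1  [load 1400/1600]
  1000 → van 2 (new)  [load 1000/1600]
  1200 → van 3 (new)  [load 1200/1600]
  400 → van 3  [load 1600/1600]
  400 → van 2  [load 1400/1600]
  300 → van 4 (new)  [load 300/1600]
  1100 → van 4  [load 1400/1600]
  200 → van 1  [load 1600/1600]
  200 → van 2  [load 1600/1600]
4 vans opened.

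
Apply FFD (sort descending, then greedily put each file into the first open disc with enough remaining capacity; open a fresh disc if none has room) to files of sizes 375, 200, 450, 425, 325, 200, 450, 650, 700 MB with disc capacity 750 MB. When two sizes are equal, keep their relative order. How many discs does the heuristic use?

Sorted descending: 700, 650, 450, 450, 425, 375, 325, 200, 200.
  700 → disc 1 (new)  [load 700/750]
  650 → disc 2 (new)  [load 650/750]
  450 → disc 3 (new)  [load 450/750]
  450 → disc 4 (new)  [load 450/750]
  425 → disc 5 (new)  [load 425/750]
  375 → disc 6 (new)  [load 375/750]
  325 → disc 5  [load 750/750]
  200 → disc 3  [load 650/750]
  200 → disc 4  [load 650/750]
6 discs opened.

6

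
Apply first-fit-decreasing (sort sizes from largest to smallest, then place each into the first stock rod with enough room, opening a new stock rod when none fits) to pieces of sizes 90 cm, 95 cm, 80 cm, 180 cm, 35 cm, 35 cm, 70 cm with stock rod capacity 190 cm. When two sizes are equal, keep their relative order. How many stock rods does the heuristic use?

Sorted descending: 180, 95, 90, 80, 70, 35, 35.
  180 → stock rod 1 (new)  [load 180/190]
  95 → stock rod 2 (new)  [load 95/190]
  90 → stock rod 2  [load 185/190]
  80 → stock rod 3 (new)  [load 80/190]
  70 → stock rod 3  [load 150/190]
  35 → stock rod 3  [load 185/190]
  35 → stock rod 4 (new)  [load 35/190]
4 stock rods opened.

4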